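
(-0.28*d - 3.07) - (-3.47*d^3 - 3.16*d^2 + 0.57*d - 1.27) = 3.47*d^3 + 3.16*d^2 - 0.85*d - 1.8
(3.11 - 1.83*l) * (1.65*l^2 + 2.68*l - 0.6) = -3.0195*l^3 + 0.227099999999999*l^2 + 9.4328*l - 1.866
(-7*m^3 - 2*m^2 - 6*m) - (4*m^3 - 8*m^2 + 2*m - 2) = -11*m^3 + 6*m^2 - 8*m + 2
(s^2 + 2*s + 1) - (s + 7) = s^2 + s - 6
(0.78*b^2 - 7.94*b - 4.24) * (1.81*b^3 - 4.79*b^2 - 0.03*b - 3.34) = 1.4118*b^5 - 18.1076*b^4 + 30.3348*b^3 + 17.9426*b^2 + 26.6468*b + 14.1616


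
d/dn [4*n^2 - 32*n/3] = 8*n - 32/3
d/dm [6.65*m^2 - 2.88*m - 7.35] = 13.3*m - 2.88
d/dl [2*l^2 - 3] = 4*l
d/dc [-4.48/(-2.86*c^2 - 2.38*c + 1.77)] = (-25.6256*c - 10.6624)/(2.86*c^2 + 2.38*c - 1.77)^2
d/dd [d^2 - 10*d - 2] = 2*d - 10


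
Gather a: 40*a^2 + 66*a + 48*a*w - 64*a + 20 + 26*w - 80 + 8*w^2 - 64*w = 40*a^2 + a*(48*w + 2) + 8*w^2 - 38*w - 60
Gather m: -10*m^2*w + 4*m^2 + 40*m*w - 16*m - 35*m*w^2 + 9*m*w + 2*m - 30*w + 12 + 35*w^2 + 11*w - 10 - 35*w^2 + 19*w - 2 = m^2*(4 - 10*w) + m*(-35*w^2 + 49*w - 14)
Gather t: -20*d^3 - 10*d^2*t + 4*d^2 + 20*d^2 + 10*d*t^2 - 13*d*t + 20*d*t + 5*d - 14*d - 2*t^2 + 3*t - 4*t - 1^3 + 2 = -20*d^3 + 24*d^2 - 9*d + t^2*(10*d - 2) + t*(-10*d^2 + 7*d - 1) + 1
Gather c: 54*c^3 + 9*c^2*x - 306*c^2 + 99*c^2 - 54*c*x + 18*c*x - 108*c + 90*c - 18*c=54*c^3 + c^2*(9*x - 207) + c*(-36*x - 36)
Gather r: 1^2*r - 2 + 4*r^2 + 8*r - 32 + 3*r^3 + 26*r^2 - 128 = 3*r^3 + 30*r^2 + 9*r - 162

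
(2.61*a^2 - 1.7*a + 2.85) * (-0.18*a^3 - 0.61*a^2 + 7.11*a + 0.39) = -0.4698*a^5 - 1.2861*a^4 + 19.0811*a^3 - 12.8076*a^2 + 19.6005*a + 1.1115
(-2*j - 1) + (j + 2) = 1 - j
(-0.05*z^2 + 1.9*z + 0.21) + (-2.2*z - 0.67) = -0.05*z^2 - 0.3*z - 0.46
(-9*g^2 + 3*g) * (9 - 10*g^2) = 90*g^4 - 30*g^3 - 81*g^2 + 27*g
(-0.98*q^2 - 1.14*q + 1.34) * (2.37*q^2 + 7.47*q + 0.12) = -2.3226*q^4 - 10.0224*q^3 - 5.4576*q^2 + 9.873*q + 0.1608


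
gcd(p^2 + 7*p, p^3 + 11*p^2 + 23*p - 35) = p + 7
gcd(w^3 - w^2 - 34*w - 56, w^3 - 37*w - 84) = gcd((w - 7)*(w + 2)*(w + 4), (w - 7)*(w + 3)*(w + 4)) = w^2 - 3*w - 28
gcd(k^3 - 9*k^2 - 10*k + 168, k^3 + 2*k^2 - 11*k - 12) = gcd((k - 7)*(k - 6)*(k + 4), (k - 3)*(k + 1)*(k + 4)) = k + 4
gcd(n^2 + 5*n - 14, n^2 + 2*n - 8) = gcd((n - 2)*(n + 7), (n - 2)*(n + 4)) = n - 2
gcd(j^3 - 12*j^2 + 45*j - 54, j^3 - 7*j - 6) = j - 3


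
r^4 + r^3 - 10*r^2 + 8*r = r*(r - 2)*(r - 1)*(r + 4)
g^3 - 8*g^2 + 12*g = g*(g - 6)*(g - 2)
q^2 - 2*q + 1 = (q - 1)^2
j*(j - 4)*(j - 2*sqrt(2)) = j^3 - 4*j^2 - 2*sqrt(2)*j^2 + 8*sqrt(2)*j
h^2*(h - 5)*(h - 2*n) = h^4 - 2*h^3*n - 5*h^3 + 10*h^2*n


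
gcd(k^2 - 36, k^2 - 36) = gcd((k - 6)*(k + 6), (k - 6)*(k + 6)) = k^2 - 36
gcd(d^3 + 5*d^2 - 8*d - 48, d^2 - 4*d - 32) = d + 4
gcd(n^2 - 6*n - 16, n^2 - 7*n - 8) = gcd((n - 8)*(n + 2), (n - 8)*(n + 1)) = n - 8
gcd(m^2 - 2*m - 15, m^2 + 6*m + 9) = m + 3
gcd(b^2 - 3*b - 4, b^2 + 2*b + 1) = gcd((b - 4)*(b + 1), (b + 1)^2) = b + 1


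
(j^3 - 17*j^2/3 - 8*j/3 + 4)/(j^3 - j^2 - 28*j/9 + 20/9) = 3*(j^2 - 5*j - 6)/(3*j^2 - j - 10)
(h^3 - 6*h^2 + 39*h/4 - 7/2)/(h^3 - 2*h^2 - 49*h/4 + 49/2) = (2*h - 1)/(2*h + 7)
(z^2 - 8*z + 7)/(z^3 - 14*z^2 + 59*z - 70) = (z - 1)/(z^2 - 7*z + 10)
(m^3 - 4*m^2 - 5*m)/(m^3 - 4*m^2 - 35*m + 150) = m*(m + 1)/(m^2 + m - 30)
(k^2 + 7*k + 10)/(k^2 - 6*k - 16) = (k + 5)/(k - 8)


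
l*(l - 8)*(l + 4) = l^3 - 4*l^2 - 32*l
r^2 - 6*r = r*(r - 6)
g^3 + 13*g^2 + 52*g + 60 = (g + 2)*(g + 5)*(g + 6)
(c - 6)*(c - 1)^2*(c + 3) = c^4 - 5*c^3 - 11*c^2 + 33*c - 18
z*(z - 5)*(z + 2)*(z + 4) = z^4 + z^3 - 22*z^2 - 40*z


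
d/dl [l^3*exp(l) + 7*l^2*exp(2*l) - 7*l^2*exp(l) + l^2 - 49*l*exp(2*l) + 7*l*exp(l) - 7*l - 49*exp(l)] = l^3*exp(l) + 14*l^2*exp(2*l) - 4*l^2*exp(l) - 84*l*exp(2*l) - 7*l*exp(l) + 2*l - 49*exp(2*l) - 42*exp(l) - 7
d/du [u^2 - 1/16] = 2*u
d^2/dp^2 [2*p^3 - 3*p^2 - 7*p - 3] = 12*p - 6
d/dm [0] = 0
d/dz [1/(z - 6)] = -1/(z - 6)^2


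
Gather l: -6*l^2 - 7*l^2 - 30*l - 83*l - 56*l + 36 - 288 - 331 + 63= -13*l^2 - 169*l - 520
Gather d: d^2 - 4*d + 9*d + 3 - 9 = d^2 + 5*d - 6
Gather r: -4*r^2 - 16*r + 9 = -4*r^2 - 16*r + 9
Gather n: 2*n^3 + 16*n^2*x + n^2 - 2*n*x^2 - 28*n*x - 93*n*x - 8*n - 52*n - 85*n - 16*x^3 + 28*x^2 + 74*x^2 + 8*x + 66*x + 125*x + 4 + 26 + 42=2*n^3 + n^2*(16*x + 1) + n*(-2*x^2 - 121*x - 145) - 16*x^3 + 102*x^2 + 199*x + 72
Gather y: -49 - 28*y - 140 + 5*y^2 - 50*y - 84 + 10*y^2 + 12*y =15*y^2 - 66*y - 273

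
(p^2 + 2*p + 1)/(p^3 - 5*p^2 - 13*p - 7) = 1/(p - 7)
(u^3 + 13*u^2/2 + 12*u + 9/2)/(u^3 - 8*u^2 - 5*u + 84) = (2*u^2 + 7*u + 3)/(2*(u^2 - 11*u + 28))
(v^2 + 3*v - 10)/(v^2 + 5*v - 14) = (v + 5)/(v + 7)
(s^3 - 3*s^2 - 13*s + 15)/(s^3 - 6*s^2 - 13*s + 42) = (s^2 - 6*s + 5)/(s^2 - 9*s + 14)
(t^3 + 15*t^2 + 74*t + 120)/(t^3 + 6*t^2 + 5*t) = (t^2 + 10*t + 24)/(t*(t + 1))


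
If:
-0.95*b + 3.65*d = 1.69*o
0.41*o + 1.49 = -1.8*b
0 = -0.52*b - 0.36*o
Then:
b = -1.23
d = 0.50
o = 1.78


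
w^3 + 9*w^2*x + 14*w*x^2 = w*(w + 2*x)*(w + 7*x)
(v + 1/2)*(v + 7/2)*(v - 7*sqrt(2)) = v^3 - 7*sqrt(2)*v^2 + 4*v^2 - 28*sqrt(2)*v + 7*v/4 - 49*sqrt(2)/4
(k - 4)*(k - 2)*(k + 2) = k^3 - 4*k^2 - 4*k + 16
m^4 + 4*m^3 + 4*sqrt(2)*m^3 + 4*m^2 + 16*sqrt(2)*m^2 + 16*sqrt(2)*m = m*(m + 2)^2*(m + 4*sqrt(2))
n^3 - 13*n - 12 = (n - 4)*(n + 1)*(n + 3)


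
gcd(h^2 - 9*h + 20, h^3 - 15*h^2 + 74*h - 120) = h^2 - 9*h + 20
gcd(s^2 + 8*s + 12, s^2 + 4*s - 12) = s + 6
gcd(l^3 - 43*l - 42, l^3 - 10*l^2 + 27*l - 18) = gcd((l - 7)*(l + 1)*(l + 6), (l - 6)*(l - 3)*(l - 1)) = 1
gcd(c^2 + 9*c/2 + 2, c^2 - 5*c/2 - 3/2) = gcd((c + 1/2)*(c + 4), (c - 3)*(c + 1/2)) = c + 1/2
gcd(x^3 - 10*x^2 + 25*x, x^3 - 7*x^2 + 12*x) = x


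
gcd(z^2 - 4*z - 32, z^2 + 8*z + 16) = z + 4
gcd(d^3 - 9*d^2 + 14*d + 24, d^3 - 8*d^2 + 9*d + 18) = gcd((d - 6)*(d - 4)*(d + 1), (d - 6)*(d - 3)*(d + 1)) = d^2 - 5*d - 6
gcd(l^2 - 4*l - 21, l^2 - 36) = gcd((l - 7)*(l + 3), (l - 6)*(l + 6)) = 1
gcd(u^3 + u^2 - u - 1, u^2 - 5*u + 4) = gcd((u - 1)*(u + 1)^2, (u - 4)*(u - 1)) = u - 1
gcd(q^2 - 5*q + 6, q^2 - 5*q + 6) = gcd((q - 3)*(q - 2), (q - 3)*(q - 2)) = q^2 - 5*q + 6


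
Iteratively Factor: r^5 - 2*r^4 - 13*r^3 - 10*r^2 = (r)*(r^4 - 2*r^3 - 13*r^2 - 10*r) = r*(r - 5)*(r^3 + 3*r^2 + 2*r) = r*(r - 5)*(r + 1)*(r^2 + 2*r) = r*(r - 5)*(r + 1)*(r + 2)*(r)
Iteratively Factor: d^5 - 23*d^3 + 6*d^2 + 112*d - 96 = (d - 4)*(d^4 + 4*d^3 - 7*d^2 - 22*d + 24) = (d - 4)*(d + 3)*(d^3 + d^2 - 10*d + 8) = (d - 4)*(d + 3)*(d + 4)*(d^2 - 3*d + 2) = (d - 4)*(d - 1)*(d + 3)*(d + 4)*(d - 2)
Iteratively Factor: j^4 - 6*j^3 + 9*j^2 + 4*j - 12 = (j - 2)*(j^3 - 4*j^2 + j + 6) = (j - 2)*(j + 1)*(j^2 - 5*j + 6) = (j - 3)*(j - 2)*(j + 1)*(j - 2)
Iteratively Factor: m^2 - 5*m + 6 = (m - 2)*(m - 3)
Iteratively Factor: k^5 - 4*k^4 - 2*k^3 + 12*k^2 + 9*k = (k - 3)*(k^4 - k^3 - 5*k^2 - 3*k) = k*(k - 3)*(k^3 - k^2 - 5*k - 3) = k*(k - 3)^2*(k^2 + 2*k + 1) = k*(k - 3)^2*(k + 1)*(k + 1)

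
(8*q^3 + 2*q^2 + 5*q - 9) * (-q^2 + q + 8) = -8*q^5 + 6*q^4 + 61*q^3 + 30*q^2 + 31*q - 72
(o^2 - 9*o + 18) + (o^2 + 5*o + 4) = 2*o^2 - 4*o + 22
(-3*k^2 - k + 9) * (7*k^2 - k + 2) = -21*k^4 - 4*k^3 + 58*k^2 - 11*k + 18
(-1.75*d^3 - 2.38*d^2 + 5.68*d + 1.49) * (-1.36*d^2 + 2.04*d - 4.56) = 2.38*d^5 - 0.3332*d^4 - 4.6*d^3 + 20.4136*d^2 - 22.8612*d - 6.7944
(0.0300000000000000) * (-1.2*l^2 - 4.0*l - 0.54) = -0.036*l^2 - 0.12*l - 0.0162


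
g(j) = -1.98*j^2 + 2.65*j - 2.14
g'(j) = 2.65 - 3.96*j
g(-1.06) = -7.17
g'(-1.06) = 6.85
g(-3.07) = -28.94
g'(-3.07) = 14.81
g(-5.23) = -70.16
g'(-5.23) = 23.36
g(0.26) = -1.58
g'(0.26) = 1.62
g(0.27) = -1.57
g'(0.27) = 1.58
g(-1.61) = -11.54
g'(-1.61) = 9.03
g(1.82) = -3.88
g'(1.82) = -4.56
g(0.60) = -1.26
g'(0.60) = 0.27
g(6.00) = -57.52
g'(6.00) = -21.11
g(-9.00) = -186.37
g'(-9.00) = 38.29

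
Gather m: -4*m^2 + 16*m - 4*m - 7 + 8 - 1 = -4*m^2 + 12*m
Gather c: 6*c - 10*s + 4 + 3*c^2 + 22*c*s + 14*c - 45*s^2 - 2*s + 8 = 3*c^2 + c*(22*s + 20) - 45*s^2 - 12*s + 12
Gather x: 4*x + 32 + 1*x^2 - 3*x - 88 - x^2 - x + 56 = 0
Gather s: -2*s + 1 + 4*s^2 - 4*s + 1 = 4*s^2 - 6*s + 2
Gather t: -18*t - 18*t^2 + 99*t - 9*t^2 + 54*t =-27*t^2 + 135*t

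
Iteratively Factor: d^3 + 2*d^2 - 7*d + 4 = (d + 4)*(d^2 - 2*d + 1) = (d - 1)*(d + 4)*(d - 1)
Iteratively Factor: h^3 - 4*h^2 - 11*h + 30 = (h - 5)*(h^2 + h - 6) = (h - 5)*(h + 3)*(h - 2)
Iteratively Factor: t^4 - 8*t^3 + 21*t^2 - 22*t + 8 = (t - 1)*(t^3 - 7*t^2 + 14*t - 8) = (t - 2)*(t - 1)*(t^2 - 5*t + 4) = (t - 4)*(t - 2)*(t - 1)*(t - 1)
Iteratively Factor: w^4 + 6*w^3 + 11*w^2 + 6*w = (w + 2)*(w^3 + 4*w^2 + 3*w) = w*(w + 2)*(w^2 + 4*w + 3) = w*(w + 2)*(w + 3)*(w + 1)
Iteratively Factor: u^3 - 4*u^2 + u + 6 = (u + 1)*(u^2 - 5*u + 6) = (u - 3)*(u + 1)*(u - 2)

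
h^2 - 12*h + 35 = (h - 7)*(h - 5)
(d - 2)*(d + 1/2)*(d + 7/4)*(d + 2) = d^4 + 9*d^3/4 - 25*d^2/8 - 9*d - 7/2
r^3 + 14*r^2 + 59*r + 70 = (r + 2)*(r + 5)*(r + 7)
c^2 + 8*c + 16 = (c + 4)^2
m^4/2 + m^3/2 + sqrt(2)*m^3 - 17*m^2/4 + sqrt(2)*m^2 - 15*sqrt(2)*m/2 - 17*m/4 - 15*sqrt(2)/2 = (m/2 + 1/2)*(m - 2*sqrt(2))*(m + 3*sqrt(2)/2)*(m + 5*sqrt(2)/2)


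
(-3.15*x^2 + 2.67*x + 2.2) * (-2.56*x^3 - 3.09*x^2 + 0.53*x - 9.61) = 8.064*x^5 + 2.8983*x^4 - 15.5518*x^3 + 24.8886*x^2 - 24.4927*x - 21.142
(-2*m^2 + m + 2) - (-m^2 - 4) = -m^2 + m + 6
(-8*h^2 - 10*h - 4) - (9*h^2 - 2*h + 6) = -17*h^2 - 8*h - 10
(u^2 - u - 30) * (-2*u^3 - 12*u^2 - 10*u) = -2*u^5 - 10*u^4 + 62*u^3 + 370*u^2 + 300*u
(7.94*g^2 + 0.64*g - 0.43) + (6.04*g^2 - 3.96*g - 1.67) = 13.98*g^2 - 3.32*g - 2.1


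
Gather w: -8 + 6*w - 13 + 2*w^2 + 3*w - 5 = 2*w^2 + 9*w - 26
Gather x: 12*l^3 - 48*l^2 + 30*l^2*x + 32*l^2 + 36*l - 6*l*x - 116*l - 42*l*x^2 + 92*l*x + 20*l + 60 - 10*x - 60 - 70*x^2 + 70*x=12*l^3 - 16*l^2 - 60*l + x^2*(-42*l - 70) + x*(30*l^2 + 86*l + 60)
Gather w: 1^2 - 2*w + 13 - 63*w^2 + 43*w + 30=-63*w^2 + 41*w + 44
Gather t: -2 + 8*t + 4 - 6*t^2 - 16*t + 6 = -6*t^2 - 8*t + 8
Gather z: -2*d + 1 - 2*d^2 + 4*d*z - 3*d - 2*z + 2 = -2*d^2 - 5*d + z*(4*d - 2) + 3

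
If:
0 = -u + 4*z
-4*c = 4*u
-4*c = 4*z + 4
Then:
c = -4/3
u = 4/3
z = 1/3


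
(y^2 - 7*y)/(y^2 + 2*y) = (y - 7)/(y + 2)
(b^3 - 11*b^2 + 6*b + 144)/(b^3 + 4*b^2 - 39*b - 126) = (b - 8)/(b + 7)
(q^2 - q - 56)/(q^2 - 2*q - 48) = (q + 7)/(q + 6)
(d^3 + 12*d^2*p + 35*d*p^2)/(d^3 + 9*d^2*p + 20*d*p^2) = (d + 7*p)/(d + 4*p)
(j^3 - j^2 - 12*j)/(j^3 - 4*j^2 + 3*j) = (j^2 - j - 12)/(j^2 - 4*j + 3)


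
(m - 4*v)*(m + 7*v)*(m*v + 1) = m^3*v + 3*m^2*v^2 + m^2 - 28*m*v^3 + 3*m*v - 28*v^2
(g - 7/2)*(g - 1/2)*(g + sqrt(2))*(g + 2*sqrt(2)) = g^4 - 4*g^3 + 3*sqrt(2)*g^3 - 12*sqrt(2)*g^2 + 23*g^2/4 - 16*g + 21*sqrt(2)*g/4 + 7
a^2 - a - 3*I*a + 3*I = (a - 1)*(a - 3*I)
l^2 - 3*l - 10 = (l - 5)*(l + 2)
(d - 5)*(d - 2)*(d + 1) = d^3 - 6*d^2 + 3*d + 10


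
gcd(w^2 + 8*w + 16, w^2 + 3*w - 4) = w + 4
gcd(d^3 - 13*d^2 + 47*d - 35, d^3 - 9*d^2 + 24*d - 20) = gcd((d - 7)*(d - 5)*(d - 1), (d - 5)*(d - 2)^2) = d - 5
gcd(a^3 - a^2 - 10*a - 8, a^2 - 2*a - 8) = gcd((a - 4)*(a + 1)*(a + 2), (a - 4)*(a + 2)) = a^2 - 2*a - 8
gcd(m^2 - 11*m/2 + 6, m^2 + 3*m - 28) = m - 4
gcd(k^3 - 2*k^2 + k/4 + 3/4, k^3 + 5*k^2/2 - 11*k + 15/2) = k^2 - 5*k/2 + 3/2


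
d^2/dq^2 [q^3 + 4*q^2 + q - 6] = 6*q + 8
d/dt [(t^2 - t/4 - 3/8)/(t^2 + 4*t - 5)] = (17*t^2 - 37*t + 11)/(4*(t^4 + 8*t^3 + 6*t^2 - 40*t + 25))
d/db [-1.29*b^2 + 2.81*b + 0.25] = 2.81 - 2.58*b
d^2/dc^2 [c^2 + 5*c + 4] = 2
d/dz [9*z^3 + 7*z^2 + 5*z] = 27*z^2 + 14*z + 5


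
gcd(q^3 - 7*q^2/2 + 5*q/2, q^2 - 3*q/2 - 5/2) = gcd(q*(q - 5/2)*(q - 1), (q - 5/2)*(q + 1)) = q - 5/2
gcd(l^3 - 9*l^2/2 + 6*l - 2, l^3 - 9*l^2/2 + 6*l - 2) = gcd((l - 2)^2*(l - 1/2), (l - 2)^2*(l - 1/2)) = l^3 - 9*l^2/2 + 6*l - 2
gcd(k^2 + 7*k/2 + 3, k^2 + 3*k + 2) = k + 2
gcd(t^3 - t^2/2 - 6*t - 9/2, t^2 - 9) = t - 3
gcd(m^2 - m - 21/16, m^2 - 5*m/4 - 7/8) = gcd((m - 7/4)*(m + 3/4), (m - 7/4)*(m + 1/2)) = m - 7/4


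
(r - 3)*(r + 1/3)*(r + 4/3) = r^3 - 4*r^2/3 - 41*r/9 - 4/3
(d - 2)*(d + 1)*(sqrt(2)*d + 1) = sqrt(2)*d^3 - sqrt(2)*d^2 + d^2 - 2*sqrt(2)*d - d - 2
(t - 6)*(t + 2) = t^2 - 4*t - 12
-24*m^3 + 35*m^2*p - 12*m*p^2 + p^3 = (-8*m + p)*(-3*m + p)*(-m + p)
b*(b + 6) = b^2 + 6*b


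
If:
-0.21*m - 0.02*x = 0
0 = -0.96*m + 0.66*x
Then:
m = 0.00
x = 0.00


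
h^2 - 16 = (h - 4)*(h + 4)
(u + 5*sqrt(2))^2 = u^2 + 10*sqrt(2)*u + 50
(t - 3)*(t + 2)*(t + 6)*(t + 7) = t^4 + 12*t^3 + 23*t^2 - 120*t - 252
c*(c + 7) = c^2 + 7*c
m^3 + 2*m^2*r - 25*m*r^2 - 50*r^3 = (m - 5*r)*(m + 2*r)*(m + 5*r)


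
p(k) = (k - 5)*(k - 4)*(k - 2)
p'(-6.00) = 278.00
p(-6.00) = -880.00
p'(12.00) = 206.00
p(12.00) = 560.00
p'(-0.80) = 57.52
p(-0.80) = -77.95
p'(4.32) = -1.05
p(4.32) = -0.50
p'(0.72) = 23.72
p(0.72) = -17.97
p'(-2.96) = 129.40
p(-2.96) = -274.79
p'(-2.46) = 110.27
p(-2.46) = -214.93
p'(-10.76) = 622.05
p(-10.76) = -2968.20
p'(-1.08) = 65.26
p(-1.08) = -95.13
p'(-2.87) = 125.85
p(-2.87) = -263.31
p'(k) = (k - 5)*(k - 4) + (k - 5)*(k - 2) + (k - 4)*(k - 2) = 3*k^2 - 22*k + 38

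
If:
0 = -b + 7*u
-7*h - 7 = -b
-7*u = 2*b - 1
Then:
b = 1/3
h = -20/21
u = 1/21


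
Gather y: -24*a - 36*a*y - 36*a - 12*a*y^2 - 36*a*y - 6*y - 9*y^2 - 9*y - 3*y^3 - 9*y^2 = -60*a - 3*y^3 + y^2*(-12*a - 18) + y*(-72*a - 15)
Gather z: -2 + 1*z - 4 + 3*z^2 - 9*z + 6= 3*z^2 - 8*z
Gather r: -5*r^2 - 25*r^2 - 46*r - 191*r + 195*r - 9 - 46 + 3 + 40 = -30*r^2 - 42*r - 12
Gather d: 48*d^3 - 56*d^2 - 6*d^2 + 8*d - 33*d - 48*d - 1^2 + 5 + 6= 48*d^3 - 62*d^2 - 73*d + 10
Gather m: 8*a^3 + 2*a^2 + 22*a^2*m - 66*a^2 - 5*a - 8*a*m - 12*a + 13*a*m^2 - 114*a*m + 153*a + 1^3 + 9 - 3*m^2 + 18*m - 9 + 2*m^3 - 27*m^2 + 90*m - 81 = 8*a^3 - 64*a^2 + 136*a + 2*m^3 + m^2*(13*a - 30) + m*(22*a^2 - 122*a + 108) - 80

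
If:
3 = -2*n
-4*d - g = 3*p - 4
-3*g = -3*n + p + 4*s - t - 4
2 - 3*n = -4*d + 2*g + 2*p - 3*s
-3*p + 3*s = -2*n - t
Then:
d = 27/8 - 61*t/108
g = 17/2 - 29*t/27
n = -3/2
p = 10*t/9 - 6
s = 7*t/9 - 5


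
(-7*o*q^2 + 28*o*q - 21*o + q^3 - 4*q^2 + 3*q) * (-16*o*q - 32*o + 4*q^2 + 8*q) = 112*o^2*q^3 - 224*o^2*q^2 - 560*o^2*q + 672*o^2 - 44*o*q^4 + 88*o*q^3 + 220*o*q^2 - 264*o*q + 4*q^5 - 8*q^4 - 20*q^3 + 24*q^2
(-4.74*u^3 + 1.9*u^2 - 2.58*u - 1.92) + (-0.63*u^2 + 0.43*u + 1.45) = -4.74*u^3 + 1.27*u^2 - 2.15*u - 0.47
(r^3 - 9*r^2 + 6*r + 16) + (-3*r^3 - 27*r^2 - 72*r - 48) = -2*r^3 - 36*r^2 - 66*r - 32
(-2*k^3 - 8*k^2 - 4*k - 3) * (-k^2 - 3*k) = 2*k^5 + 14*k^4 + 28*k^3 + 15*k^2 + 9*k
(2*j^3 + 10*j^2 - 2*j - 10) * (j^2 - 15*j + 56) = 2*j^5 - 20*j^4 - 40*j^3 + 580*j^2 + 38*j - 560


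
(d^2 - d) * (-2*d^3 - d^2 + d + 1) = -2*d^5 + d^4 + 2*d^3 - d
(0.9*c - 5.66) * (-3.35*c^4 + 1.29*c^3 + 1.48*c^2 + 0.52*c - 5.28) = -3.015*c^5 + 20.122*c^4 - 5.9694*c^3 - 7.9088*c^2 - 7.6952*c + 29.8848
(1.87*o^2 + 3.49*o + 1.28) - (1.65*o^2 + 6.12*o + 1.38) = 0.22*o^2 - 2.63*o - 0.0999999999999999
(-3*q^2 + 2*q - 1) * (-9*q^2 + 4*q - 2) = 27*q^4 - 30*q^3 + 23*q^2 - 8*q + 2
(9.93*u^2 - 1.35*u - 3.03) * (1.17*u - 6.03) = 11.6181*u^3 - 61.4574*u^2 + 4.5954*u + 18.2709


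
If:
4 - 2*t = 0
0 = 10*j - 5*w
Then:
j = w/2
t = 2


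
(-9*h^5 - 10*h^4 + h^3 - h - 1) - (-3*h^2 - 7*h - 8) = -9*h^5 - 10*h^4 + h^3 + 3*h^2 + 6*h + 7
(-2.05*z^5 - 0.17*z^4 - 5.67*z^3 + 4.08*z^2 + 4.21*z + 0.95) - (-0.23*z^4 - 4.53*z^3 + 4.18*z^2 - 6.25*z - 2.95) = -2.05*z^5 + 0.06*z^4 - 1.14*z^3 - 0.0999999999999996*z^2 + 10.46*z + 3.9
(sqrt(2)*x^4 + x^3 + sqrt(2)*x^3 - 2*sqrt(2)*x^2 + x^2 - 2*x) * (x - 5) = sqrt(2)*x^5 - 4*sqrt(2)*x^4 + x^4 - 7*sqrt(2)*x^3 - 4*x^3 - 7*x^2 + 10*sqrt(2)*x^2 + 10*x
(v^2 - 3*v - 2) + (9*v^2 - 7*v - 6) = 10*v^2 - 10*v - 8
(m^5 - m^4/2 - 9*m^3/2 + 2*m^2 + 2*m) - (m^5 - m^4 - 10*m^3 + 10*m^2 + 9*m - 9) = m^4/2 + 11*m^3/2 - 8*m^2 - 7*m + 9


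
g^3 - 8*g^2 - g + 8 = (g - 8)*(g - 1)*(g + 1)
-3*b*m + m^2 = m*(-3*b + m)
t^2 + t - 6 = (t - 2)*(t + 3)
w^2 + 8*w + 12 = (w + 2)*(w + 6)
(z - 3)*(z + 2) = z^2 - z - 6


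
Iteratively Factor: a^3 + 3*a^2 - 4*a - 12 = (a + 3)*(a^2 - 4) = (a + 2)*(a + 3)*(a - 2)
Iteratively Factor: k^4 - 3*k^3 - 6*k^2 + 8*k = (k + 2)*(k^3 - 5*k^2 + 4*k) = (k - 1)*(k + 2)*(k^2 - 4*k) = (k - 4)*(k - 1)*(k + 2)*(k)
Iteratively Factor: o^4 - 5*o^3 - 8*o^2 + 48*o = (o - 4)*(o^3 - o^2 - 12*o) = (o - 4)*(o + 3)*(o^2 - 4*o) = (o - 4)^2*(o + 3)*(o)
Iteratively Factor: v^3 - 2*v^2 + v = (v - 1)*(v^2 - v) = (v - 1)^2*(v)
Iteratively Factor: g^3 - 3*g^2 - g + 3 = (g + 1)*(g^2 - 4*g + 3) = (g - 1)*(g + 1)*(g - 3)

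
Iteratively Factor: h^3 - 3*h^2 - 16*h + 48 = (h + 4)*(h^2 - 7*h + 12) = (h - 3)*(h + 4)*(h - 4)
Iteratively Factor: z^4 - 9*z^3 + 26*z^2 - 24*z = (z - 2)*(z^3 - 7*z^2 + 12*z) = (z - 4)*(z - 2)*(z^2 - 3*z) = z*(z - 4)*(z - 2)*(z - 3)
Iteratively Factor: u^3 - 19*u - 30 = (u - 5)*(u^2 + 5*u + 6) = (u - 5)*(u + 2)*(u + 3)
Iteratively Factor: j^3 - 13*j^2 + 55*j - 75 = (j - 3)*(j^2 - 10*j + 25) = (j - 5)*(j - 3)*(j - 5)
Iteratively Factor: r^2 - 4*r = (r)*(r - 4)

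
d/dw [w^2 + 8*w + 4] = 2*w + 8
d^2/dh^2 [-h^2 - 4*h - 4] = -2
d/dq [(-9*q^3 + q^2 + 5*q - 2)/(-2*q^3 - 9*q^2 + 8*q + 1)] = (83*q^4 - 124*q^3 + 14*q^2 - 34*q + 21)/(4*q^6 + 36*q^5 + 49*q^4 - 148*q^3 + 46*q^2 + 16*q + 1)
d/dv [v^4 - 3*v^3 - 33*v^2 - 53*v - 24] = 4*v^3 - 9*v^2 - 66*v - 53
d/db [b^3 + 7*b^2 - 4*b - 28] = 3*b^2 + 14*b - 4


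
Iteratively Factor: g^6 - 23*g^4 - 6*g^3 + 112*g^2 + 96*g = (g - 3)*(g^5 + 3*g^4 - 14*g^3 - 48*g^2 - 32*g) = (g - 3)*(g + 4)*(g^4 - g^3 - 10*g^2 - 8*g) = (g - 4)*(g - 3)*(g + 4)*(g^3 + 3*g^2 + 2*g) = (g - 4)*(g - 3)*(g + 2)*(g + 4)*(g^2 + g) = (g - 4)*(g - 3)*(g + 1)*(g + 2)*(g + 4)*(g)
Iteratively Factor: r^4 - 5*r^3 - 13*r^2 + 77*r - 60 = (r - 3)*(r^3 - 2*r^2 - 19*r + 20) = (r - 3)*(r - 1)*(r^2 - r - 20) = (r - 3)*(r - 1)*(r + 4)*(r - 5)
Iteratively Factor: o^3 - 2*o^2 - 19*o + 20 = (o - 1)*(o^2 - o - 20) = (o - 5)*(o - 1)*(o + 4)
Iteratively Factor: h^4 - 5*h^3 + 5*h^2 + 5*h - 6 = (h - 2)*(h^3 - 3*h^2 - h + 3) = (h - 3)*(h - 2)*(h^2 - 1) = (h - 3)*(h - 2)*(h - 1)*(h + 1)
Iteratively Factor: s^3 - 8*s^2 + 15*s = (s)*(s^2 - 8*s + 15) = s*(s - 5)*(s - 3)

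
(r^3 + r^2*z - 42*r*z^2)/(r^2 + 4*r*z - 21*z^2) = r*(-r + 6*z)/(-r + 3*z)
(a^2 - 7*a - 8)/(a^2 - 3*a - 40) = (a + 1)/(a + 5)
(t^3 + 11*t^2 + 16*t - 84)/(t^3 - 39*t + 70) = (t + 6)/(t - 5)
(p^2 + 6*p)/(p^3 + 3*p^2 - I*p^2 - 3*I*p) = (p + 6)/(p^2 + p*(3 - I) - 3*I)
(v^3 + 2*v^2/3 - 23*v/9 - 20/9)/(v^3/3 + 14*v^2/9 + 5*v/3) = (9*v^3 + 6*v^2 - 23*v - 20)/(v*(3*v^2 + 14*v + 15))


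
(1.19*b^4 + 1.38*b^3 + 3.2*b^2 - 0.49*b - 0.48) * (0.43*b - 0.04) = 0.5117*b^5 + 0.5458*b^4 + 1.3208*b^3 - 0.3387*b^2 - 0.1868*b + 0.0192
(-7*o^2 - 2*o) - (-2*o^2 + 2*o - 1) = -5*o^2 - 4*o + 1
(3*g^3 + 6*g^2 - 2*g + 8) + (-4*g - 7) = 3*g^3 + 6*g^2 - 6*g + 1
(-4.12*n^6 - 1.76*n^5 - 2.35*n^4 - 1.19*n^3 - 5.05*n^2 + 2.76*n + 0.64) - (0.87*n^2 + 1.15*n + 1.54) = -4.12*n^6 - 1.76*n^5 - 2.35*n^4 - 1.19*n^3 - 5.92*n^2 + 1.61*n - 0.9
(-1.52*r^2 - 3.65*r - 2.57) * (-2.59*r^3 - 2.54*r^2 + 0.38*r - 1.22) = 3.9368*r^5 + 13.3143*r^4 + 15.3497*r^3 + 6.9952*r^2 + 3.4764*r + 3.1354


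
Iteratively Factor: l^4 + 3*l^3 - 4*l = (l)*(l^3 + 3*l^2 - 4) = l*(l - 1)*(l^2 + 4*l + 4) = l*(l - 1)*(l + 2)*(l + 2)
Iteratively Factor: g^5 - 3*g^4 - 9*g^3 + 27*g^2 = (g + 3)*(g^4 - 6*g^3 + 9*g^2) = g*(g + 3)*(g^3 - 6*g^2 + 9*g) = g*(g - 3)*(g + 3)*(g^2 - 3*g) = g*(g - 3)^2*(g + 3)*(g)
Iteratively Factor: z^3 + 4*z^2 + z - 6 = (z - 1)*(z^2 + 5*z + 6) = (z - 1)*(z + 2)*(z + 3)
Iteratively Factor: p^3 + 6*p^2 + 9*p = (p + 3)*(p^2 + 3*p) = p*(p + 3)*(p + 3)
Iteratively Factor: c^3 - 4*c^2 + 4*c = (c - 2)*(c^2 - 2*c) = (c - 2)^2*(c)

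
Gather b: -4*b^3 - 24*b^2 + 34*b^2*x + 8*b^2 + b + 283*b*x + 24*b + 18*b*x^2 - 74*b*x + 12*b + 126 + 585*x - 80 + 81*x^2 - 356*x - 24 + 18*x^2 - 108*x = -4*b^3 + b^2*(34*x - 16) + b*(18*x^2 + 209*x + 37) + 99*x^2 + 121*x + 22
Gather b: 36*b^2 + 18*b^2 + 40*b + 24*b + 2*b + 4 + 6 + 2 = 54*b^2 + 66*b + 12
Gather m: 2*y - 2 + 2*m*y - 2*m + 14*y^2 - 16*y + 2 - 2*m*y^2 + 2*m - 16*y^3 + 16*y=m*(-2*y^2 + 2*y) - 16*y^3 + 14*y^2 + 2*y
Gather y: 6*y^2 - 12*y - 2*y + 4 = 6*y^2 - 14*y + 4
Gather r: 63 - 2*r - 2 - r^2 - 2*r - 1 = -r^2 - 4*r + 60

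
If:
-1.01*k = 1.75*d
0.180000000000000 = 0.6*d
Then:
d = 0.30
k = -0.52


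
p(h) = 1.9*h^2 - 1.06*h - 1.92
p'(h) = 3.8*h - 1.06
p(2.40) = 6.48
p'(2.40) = 8.06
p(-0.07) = -1.84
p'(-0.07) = -1.33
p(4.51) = 31.95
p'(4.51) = 16.08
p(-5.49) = 61.17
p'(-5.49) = -21.92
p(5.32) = 46.22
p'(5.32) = 19.16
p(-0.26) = -1.52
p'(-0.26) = -2.05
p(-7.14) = 102.51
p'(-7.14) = -28.19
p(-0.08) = -1.82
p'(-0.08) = -1.36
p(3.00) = 12.00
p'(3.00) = 10.34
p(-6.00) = 72.84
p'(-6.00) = -23.86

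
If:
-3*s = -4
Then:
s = 4/3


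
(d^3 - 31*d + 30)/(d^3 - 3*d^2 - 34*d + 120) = (d - 1)/(d - 4)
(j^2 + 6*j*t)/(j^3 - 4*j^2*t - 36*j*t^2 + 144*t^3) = j/(j^2 - 10*j*t + 24*t^2)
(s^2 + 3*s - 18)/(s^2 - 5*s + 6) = (s + 6)/(s - 2)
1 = 1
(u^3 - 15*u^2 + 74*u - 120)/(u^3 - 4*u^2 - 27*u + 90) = (u^2 - 9*u + 20)/(u^2 + 2*u - 15)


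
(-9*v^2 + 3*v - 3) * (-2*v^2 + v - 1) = 18*v^4 - 15*v^3 + 18*v^2 - 6*v + 3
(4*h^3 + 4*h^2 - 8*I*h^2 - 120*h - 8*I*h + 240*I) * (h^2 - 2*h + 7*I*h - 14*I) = 4*h^5 - 4*h^4 + 20*I*h^4 - 72*h^3 - 20*I*h^3 + 184*h^2 - 640*I*h^2 - 1792*h + 1200*I*h + 3360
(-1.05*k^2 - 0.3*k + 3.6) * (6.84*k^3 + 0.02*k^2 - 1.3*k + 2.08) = -7.182*k^5 - 2.073*k^4 + 25.983*k^3 - 1.722*k^2 - 5.304*k + 7.488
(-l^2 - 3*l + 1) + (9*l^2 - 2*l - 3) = 8*l^2 - 5*l - 2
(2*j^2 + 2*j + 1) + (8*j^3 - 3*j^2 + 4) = 8*j^3 - j^2 + 2*j + 5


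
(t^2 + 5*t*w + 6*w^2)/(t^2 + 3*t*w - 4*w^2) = (t^2 + 5*t*w + 6*w^2)/(t^2 + 3*t*w - 4*w^2)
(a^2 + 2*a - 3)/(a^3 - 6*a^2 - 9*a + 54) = (a - 1)/(a^2 - 9*a + 18)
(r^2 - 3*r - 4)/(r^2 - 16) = (r + 1)/(r + 4)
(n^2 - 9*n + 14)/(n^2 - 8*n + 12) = (n - 7)/(n - 6)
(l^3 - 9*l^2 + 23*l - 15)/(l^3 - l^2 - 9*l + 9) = (l - 5)/(l + 3)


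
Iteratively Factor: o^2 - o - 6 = (o + 2)*(o - 3)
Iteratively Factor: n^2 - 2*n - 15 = (n + 3)*(n - 5)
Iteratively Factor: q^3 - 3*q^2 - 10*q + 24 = (q - 2)*(q^2 - q - 12) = (q - 4)*(q - 2)*(q + 3)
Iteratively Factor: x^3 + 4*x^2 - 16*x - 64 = (x + 4)*(x^2 - 16) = (x + 4)^2*(x - 4)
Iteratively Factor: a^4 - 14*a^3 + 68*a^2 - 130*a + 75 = (a - 5)*(a^3 - 9*a^2 + 23*a - 15) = (a - 5)*(a - 1)*(a^2 - 8*a + 15) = (a - 5)^2*(a - 1)*(a - 3)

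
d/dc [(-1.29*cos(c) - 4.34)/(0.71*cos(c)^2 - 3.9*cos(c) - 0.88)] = (-0.9159*cos(c)^2 - 6.1628*cos(c) + 15.7908)*sin(c)/(0.5041*cos(c)^4 - 5.538*cos(c)^3 + 13.9604*cos(c)^2 + 6.864*cos(c) + 0.7744)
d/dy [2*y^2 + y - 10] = 4*y + 1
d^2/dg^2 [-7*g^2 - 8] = -14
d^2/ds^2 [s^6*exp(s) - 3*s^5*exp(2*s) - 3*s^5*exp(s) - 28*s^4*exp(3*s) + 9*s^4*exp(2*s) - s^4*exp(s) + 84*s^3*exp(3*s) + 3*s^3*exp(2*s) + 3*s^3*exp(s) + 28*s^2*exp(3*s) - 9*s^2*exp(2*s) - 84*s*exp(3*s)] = (s^6 - 12*s^5*exp(s) + 9*s^5 - 252*s^4*exp(2*s) - 24*s^4*exp(s) - s^4 + 84*s^3*exp(2*s) + 96*s^3*exp(s) - 65*s^3 + 1428*s^2*exp(2*s) + 108*s^2*exp(s) + 6*s^2 + 84*s*exp(2*s) - 54*s*exp(s) + 18*s - 448*exp(2*s) - 18*exp(s))*exp(s)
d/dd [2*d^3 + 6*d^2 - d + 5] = 6*d^2 + 12*d - 1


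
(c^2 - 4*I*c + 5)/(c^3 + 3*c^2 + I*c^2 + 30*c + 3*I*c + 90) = (c + I)/(c^2 + c*(3 + 6*I) + 18*I)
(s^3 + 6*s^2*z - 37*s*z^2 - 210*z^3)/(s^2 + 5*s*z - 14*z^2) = (-s^2 + s*z + 30*z^2)/(-s + 2*z)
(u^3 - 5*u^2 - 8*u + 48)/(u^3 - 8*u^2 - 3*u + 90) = (u^2 - 8*u + 16)/(u^2 - 11*u + 30)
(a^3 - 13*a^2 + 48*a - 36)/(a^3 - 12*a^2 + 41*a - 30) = (a - 6)/(a - 5)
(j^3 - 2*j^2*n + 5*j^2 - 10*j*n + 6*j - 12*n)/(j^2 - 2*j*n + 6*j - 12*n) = (j^2 + 5*j + 6)/(j + 6)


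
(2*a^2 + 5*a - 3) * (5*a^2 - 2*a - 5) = 10*a^4 + 21*a^3 - 35*a^2 - 19*a + 15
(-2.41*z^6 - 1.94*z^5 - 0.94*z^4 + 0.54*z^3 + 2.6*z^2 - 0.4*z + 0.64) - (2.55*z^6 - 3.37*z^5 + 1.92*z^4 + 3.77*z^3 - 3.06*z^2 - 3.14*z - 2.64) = -4.96*z^6 + 1.43*z^5 - 2.86*z^4 - 3.23*z^3 + 5.66*z^2 + 2.74*z + 3.28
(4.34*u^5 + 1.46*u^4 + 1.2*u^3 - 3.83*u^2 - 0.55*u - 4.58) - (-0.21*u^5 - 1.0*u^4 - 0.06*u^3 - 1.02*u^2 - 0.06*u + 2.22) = 4.55*u^5 + 2.46*u^4 + 1.26*u^3 - 2.81*u^2 - 0.49*u - 6.8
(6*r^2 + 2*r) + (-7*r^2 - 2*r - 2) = -r^2 - 2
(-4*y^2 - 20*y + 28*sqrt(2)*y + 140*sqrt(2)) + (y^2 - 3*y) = -3*y^2 - 23*y + 28*sqrt(2)*y + 140*sqrt(2)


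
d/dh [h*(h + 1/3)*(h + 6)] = 3*h^2 + 38*h/3 + 2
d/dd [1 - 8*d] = -8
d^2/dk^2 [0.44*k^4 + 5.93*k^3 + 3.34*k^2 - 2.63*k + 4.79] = 5.28*k^2 + 35.58*k + 6.68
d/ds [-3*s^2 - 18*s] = -6*s - 18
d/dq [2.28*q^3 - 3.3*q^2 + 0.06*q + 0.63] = 6.84*q^2 - 6.6*q + 0.06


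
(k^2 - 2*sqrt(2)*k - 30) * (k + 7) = k^3 - 2*sqrt(2)*k^2 + 7*k^2 - 30*k - 14*sqrt(2)*k - 210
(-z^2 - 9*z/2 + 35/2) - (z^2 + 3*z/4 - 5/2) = -2*z^2 - 21*z/4 + 20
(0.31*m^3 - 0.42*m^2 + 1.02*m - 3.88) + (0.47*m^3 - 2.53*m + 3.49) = 0.78*m^3 - 0.42*m^2 - 1.51*m - 0.39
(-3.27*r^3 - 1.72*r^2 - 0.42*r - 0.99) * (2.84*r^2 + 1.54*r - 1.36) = -9.2868*r^5 - 9.9206*r^4 + 0.6056*r^3 - 1.1192*r^2 - 0.9534*r + 1.3464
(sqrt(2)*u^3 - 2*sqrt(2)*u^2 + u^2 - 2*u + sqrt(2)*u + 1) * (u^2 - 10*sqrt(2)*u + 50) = sqrt(2)*u^5 - 19*u^4 - 2*sqrt(2)*u^4 + 38*u^3 + 41*sqrt(2)*u^3 - 80*sqrt(2)*u^2 + 31*u^2 - 100*u + 40*sqrt(2)*u + 50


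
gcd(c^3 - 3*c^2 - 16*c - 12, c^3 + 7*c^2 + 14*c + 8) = c^2 + 3*c + 2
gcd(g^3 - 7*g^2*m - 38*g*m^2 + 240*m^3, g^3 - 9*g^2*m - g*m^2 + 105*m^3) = g - 5*m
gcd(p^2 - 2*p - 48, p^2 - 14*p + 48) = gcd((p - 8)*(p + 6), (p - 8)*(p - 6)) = p - 8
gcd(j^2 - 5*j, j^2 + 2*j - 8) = 1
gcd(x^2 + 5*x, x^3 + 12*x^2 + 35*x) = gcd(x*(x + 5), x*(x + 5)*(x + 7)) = x^2 + 5*x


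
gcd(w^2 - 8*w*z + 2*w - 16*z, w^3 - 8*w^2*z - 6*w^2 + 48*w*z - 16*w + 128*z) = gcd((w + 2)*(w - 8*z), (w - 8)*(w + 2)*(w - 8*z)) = -w^2 + 8*w*z - 2*w + 16*z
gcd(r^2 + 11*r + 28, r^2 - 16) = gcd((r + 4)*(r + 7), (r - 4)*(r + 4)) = r + 4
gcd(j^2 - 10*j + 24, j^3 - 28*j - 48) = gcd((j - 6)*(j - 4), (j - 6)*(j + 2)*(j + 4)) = j - 6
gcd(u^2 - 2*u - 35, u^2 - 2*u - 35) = u^2 - 2*u - 35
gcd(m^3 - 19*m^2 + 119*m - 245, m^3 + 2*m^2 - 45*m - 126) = m - 7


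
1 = 1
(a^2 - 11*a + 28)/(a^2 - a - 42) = (a - 4)/(a + 6)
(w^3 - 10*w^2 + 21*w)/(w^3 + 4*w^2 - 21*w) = (w - 7)/(w + 7)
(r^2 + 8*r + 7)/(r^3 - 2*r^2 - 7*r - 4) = (r + 7)/(r^2 - 3*r - 4)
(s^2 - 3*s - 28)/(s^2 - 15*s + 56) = (s + 4)/(s - 8)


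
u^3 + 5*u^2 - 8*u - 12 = (u - 2)*(u + 1)*(u + 6)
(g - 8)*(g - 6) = g^2 - 14*g + 48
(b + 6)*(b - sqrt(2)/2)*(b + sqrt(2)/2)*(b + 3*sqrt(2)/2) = b^4 + 3*sqrt(2)*b^3/2 + 6*b^3 - b^2/2 + 9*sqrt(2)*b^2 - 3*b - 3*sqrt(2)*b/4 - 9*sqrt(2)/2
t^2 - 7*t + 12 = (t - 4)*(t - 3)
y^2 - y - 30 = (y - 6)*(y + 5)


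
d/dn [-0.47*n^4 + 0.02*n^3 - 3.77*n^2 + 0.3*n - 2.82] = -1.88*n^3 + 0.06*n^2 - 7.54*n + 0.3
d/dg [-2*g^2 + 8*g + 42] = 8 - 4*g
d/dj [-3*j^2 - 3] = -6*j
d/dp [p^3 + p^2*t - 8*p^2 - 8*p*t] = 3*p^2 + 2*p*t - 16*p - 8*t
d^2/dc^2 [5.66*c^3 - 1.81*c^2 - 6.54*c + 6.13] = 33.96*c - 3.62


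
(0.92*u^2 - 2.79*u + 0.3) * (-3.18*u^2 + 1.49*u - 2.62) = -2.9256*u^4 + 10.243*u^3 - 7.5215*u^2 + 7.7568*u - 0.786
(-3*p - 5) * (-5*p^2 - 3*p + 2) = 15*p^3 + 34*p^2 + 9*p - 10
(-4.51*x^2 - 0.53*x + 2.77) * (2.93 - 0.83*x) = 3.7433*x^3 - 12.7744*x^2 - 3.852*x + 8.1161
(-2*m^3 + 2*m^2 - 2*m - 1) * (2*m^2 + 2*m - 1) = -4*m^5 + 2*m^3 - 8*m^2 + 1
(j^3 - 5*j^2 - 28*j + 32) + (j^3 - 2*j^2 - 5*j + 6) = 2*j^3 - 7*j^2 - 33*j + 38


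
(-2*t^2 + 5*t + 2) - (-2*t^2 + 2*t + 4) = 3*t - 2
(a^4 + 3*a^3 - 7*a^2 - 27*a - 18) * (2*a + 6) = 2*a^5 + 12*a^4 + 4*a^3 - 96*a^2 - 198*a - 108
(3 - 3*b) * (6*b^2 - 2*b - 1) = -18*b^3 + 24*b^2 - 3*b - 3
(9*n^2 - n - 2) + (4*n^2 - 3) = 13*n^2 - n - 5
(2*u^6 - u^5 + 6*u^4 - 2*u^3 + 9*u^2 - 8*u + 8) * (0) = 0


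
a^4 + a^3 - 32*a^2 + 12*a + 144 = (a - 4)*(a - 3)*(a + 2)*(a + 6)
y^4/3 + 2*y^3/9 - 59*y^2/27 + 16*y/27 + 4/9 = (y/3 + 1)*(y - 2)*(y - 2/3)*(y + 1/3)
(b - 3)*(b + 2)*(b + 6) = b^3 + 5*b^2 - 12*b - 36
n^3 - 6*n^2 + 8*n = n*(n - 4)*(n - 2)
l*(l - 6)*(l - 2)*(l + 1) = l^4 - 7*l^3 + 4*l^2 + 12*l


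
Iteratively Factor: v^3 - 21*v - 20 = (v + 1)*(v^2 - v - 20) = (v - 5)*(v + 1)*(v + 4)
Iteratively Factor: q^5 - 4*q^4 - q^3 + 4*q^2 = (q - 4)*(q^4 - q^2) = (q - 4)*(q - 1)*(q^3 + q^2) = q*(q - 4)*(q - 1)*(q^2 + q) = q*(q - 4)*(q - 1)*(q + 1)*(q)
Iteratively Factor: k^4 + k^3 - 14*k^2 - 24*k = (k - 4)*(k^3 + 5*k^2 + 6*k) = (k - 4)*(k + 2)*(k^2 + 3*k) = k*(k - 4)*(k + 2)*(k + 3)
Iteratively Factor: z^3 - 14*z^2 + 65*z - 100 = (z - 4)*(z^2 - 10*z + 25) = (z - 5)*(z - 4)*(z - 5)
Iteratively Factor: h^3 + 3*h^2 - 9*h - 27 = (h + 3)*(h^2 - 9) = (h - 3)*(h + 3)*(h + 3)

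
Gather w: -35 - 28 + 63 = 0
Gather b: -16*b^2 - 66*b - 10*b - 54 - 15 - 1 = -16*b^2 - 76*b - 70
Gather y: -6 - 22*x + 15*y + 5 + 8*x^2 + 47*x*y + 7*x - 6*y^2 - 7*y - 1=8*x^2 - 15*x - 6*y^2 + y*(47*x + 8) - 2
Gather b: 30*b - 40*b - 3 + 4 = 1 - 10*b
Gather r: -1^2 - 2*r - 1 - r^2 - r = -r^2 - 3*r - 2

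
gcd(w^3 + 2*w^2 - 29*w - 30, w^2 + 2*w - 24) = w + 6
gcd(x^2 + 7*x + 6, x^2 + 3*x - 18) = x + 6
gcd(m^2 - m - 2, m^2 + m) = m + 1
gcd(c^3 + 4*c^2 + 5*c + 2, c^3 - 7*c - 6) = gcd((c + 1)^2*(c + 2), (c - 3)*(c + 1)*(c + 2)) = c^2 + 3*c + 2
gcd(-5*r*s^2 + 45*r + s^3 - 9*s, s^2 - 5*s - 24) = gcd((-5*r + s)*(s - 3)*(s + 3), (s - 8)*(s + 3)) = s + 3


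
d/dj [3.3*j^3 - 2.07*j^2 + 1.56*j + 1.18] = 9.9*j^2 - 4.14*j + 1.56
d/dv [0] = 0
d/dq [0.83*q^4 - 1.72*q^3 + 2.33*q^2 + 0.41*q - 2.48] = 3.32*q^3 - 5.16*q^2 + 4.66*q + 0.41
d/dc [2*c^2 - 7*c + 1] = 4*c - 7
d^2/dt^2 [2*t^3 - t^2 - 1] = 12*t - 2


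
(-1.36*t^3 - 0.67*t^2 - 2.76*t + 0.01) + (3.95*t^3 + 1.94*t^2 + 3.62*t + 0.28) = 2.59*t^3 + 1.27*t^2 + 0.86*t + 0.29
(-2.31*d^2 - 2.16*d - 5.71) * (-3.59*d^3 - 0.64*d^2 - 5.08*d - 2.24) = 8.2929*d^5 + 9.2328*d^4 + 33.6161*d^3 + 19.8016*d^2 + 33.8452*d + 12.7904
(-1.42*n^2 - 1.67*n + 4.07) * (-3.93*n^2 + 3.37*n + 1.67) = 5.5806*n^4 + 1.7777*n^3 - 23.9944*n^2 + 10.927*n + 6.7969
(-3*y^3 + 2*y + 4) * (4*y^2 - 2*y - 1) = -12*y^5 + 6*y^4 + 11*y^3 + 12*y^2 - 10*y - 4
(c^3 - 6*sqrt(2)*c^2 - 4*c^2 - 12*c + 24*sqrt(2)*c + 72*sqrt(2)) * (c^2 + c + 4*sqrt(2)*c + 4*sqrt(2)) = c^5 - 3*c^4 - 2*sqrt(2)*c^4 - 64*c^3 + 6*sqrt(2)*c^3 + 32*sqrt(2)*c^2 + 132*c^2 + 24*sqrt(2)*c + 768*c + 576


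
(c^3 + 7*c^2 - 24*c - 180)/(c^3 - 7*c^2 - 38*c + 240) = (c + 6)/(c - 8)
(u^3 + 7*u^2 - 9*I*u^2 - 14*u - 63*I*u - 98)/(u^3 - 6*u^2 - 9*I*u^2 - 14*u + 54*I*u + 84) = (u + 7)/(u - 6)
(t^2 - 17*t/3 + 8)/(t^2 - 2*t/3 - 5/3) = (-3*t^2 + 17*t - 24)/(-3*t^2 + 2*t + 5)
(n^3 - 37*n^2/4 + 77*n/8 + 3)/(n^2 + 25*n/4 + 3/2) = (n^2 - 19*n/2 + 12)/(n + 6)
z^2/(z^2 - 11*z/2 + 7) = 2*z^2/(2*z^2 - 11*z + 14)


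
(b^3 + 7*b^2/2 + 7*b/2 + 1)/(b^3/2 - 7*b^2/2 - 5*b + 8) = (2*b^2 + 3*b + 1)/(b^2 - 9*b + 8)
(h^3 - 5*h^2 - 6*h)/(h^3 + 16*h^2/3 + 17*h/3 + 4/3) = 3*h*(h - 6)/(3*h^2 + 13*h + 4)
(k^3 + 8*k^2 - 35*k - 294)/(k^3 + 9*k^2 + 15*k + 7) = (k^2 + k - 42)/(k^2 + 2*k + 1)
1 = 1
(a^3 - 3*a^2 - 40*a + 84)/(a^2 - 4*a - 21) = (a^2 + 4*a - 12)/(a + 3)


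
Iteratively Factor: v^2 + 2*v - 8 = (v - 2)*(v + 4)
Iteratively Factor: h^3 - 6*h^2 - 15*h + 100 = (h - 5)*(h^2 - h - 20) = (h - 5)*(h + 4)*(h - 5)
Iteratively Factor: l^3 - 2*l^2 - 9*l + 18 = (l - 3)*(l^2 + l - 6) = (l - 3)*(l - 2)*(l + 3)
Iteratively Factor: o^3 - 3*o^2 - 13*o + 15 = (o - 1)*(o^2 - 2*o - 15) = (o - 5)*(o - 1)*(o + 3)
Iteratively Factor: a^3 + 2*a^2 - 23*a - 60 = (a + 4)*(a^2 - 2*a - 15) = (a + 3)*(a + 4)*(a - 5)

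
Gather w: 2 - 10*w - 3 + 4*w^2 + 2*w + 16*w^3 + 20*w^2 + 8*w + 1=16*w^3 + 24*w^2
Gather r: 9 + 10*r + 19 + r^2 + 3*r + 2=r^2 + 13*r + 30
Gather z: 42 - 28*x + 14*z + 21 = -28*x + 14*z + 63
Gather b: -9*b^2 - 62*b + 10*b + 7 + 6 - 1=-9*b^2 - 52*b + 12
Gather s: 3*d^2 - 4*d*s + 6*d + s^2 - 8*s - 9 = 3*d^2 + 6*d + s^2 + s*(-4*d - 8) - 9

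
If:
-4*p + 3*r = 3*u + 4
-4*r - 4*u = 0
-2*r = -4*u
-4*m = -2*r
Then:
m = 0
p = -1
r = 0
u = 0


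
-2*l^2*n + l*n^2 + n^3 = n*(-l + n)*(2*l + n)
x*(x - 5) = x^2 - 5*x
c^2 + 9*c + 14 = (c + 2)*(c + 7)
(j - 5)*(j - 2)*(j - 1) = j^3 - 8*j^2 + 17*j - 10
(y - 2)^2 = y^2 - 4*y + 4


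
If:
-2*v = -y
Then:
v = y/2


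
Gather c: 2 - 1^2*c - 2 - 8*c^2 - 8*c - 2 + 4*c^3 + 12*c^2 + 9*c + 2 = 4*c^3 + 4*c^2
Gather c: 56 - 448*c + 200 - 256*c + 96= 352 - 704*c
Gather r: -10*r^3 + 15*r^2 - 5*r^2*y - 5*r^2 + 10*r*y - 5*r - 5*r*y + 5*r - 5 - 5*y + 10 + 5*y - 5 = -10*r^3 + r^2*(10 - 5*y) + 5*r*y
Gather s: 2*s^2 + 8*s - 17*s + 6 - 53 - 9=2*s^2 - 9*s - 56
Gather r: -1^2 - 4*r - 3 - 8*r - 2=-12*r - 6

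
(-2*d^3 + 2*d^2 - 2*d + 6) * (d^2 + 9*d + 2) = -2*d^5 - 16*d^4 + 12*d^3 - 8*d^2 + 50*d + 12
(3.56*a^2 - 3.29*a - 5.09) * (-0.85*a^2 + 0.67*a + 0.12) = -3.026*a^4 + 5.1817*a^3 + 2.5494*a^2 - 3.8051*a - 0.6108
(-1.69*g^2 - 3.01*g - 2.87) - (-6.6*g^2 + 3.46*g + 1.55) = 4.91*g^2 - 6.47*g - 4.42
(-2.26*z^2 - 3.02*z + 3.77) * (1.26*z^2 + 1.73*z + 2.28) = -2.8476*z^4 - 7.715*z^3 - 5.6272*z^2 - 0.363499999999999*z + 8.5956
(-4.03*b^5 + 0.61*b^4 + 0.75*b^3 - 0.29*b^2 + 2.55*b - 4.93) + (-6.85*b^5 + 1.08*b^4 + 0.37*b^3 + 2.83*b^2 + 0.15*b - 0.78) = -10.88*b^5 + 1.69*b^4 + 1.12*b^3 + 2.54*b^2 + 2.7*b - 5.71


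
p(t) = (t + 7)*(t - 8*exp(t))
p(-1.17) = -21.30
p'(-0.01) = -56.30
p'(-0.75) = -21.90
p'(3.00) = -1754.53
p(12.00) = -24738500.30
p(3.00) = -1576.84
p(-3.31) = -13.29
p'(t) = t + (1 - 8*exp(t))*(t + 7) - 8*exp(t)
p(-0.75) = -28.31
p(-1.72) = -16.65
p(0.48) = -93.12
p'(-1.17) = -12.30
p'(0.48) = -101.67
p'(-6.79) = -6.59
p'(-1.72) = -5.44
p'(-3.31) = -0.99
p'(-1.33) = -9.77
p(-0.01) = -55.43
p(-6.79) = -1.43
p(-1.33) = -19.54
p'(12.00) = -26040735.63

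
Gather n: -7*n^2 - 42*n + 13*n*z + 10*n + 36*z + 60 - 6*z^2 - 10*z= -7*n^2 + n*(13*z - 32) - 6*z^2 + 26*z + 60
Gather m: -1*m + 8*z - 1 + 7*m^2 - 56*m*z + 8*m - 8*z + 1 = 7*m^2 + m*(7 - 56*z)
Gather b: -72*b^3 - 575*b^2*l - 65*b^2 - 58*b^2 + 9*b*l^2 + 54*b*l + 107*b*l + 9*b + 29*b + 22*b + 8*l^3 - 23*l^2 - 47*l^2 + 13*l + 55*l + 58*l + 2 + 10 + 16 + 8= -72*b^3 + b^2*(-575*l - 123) + b*(9*l^2 + 161*l + 60) + 8*l^3 - 70*l^2 + 126*l + 36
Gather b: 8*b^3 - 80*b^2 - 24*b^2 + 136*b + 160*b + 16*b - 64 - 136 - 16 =8*b^3 - 104*b^2 + 312*b - 216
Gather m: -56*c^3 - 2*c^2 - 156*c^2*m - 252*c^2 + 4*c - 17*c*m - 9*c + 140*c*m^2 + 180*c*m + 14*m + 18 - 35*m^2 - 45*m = -56*c^3 - 254*c^2 - 5*c + m^2*(140*c - 35) + m*(-156*c^2 + 163*c - 31) + 18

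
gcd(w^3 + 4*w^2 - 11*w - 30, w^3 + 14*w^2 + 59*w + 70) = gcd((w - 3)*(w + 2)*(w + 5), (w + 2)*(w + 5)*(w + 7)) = w^2 + 7*w + 10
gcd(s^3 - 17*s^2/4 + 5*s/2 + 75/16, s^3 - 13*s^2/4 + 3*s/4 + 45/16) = s^2 - 7*s/4 - 15/8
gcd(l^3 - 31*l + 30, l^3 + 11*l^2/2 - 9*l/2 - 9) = l + 6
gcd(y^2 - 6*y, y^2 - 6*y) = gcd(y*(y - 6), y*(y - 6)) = y^2 - 6*y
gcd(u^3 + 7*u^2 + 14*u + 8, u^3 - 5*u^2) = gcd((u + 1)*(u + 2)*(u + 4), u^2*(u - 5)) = 1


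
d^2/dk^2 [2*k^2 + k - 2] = 4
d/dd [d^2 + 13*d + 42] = 2*d + 13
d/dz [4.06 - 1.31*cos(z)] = 1.31*sin(z)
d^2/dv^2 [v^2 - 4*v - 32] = 2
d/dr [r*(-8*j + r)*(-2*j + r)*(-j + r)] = -16*j^3 + 52*j^2*r - 33*j*r^2 + 4*r^3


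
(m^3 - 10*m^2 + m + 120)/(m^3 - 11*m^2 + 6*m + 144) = (m - 5)/(m - 6)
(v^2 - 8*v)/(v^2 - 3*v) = (v - 8)/(v - 3)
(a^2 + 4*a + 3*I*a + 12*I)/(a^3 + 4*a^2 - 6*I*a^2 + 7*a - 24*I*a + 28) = (a + 3*I)/(a^2 - 6*I*a + 7)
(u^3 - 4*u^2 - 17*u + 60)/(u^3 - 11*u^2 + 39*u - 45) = (u + 4)/(u - 3)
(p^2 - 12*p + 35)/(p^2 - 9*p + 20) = (p - 7)/(p - 4)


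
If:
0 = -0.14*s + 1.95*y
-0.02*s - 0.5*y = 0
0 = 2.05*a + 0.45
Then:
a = -0.22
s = 0.00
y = 0.00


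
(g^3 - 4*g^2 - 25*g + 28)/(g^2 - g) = g - 3 - 28/g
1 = 1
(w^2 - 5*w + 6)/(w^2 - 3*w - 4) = (-w^2 + 5*w - 6)/(-w^2 + 3*w + 4)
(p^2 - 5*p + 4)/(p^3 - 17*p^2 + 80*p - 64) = (p - 4)/(p^2 - 16*p + 64)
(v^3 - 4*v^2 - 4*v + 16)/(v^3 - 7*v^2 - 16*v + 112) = (v^2 - 4)/(v^2 - 3*v - 28)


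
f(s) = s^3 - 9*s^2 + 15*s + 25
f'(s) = 3*s^2 - 18*s + 15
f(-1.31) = -12.34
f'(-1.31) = 43.73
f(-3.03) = -130.90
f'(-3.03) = 97.08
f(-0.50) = 15.12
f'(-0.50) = 24.75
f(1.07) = 31.97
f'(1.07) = -0.83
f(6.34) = 13.18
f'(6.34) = 21.47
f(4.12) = 3.96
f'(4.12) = -8.24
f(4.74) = 0.39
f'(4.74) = -2.92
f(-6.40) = -701.78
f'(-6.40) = 253.08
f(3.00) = 16.00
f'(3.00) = -12.00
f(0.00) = 25.00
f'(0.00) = 15.00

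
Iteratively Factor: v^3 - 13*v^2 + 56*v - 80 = (v - 5)*(v^2 - 8*v + 16) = (v - 5)*(v - 4)*(v - 4)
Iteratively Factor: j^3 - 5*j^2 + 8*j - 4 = (j - 2)*(j^2 - 3*j + 2) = (j - 2)^2*(j - 1)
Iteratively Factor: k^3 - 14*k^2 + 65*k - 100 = (k - 5)*(k^2 - 9*k + 20) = (k - 5)*(k - 4)*(k - 5)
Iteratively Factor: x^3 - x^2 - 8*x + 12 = (x - 2)*(x^2 + x - 6) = (x - 2)^2*(x + 3)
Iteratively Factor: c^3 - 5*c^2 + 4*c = (c - 1)*(c^2 - 4*c) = (c - 4)*(c - 1)*(c)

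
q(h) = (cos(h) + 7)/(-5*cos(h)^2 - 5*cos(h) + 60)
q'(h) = (-10*sin(h)*cos(h) - 5*sin(h))*(cos(h) + 7)/(-5*cos(h)^2 - 5*cos(h) + 60)^2 - sin(h)/(-5*cos(h)^2 - 5*cos(h) + 60)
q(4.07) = 0.10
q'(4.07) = 0.01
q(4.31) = 0.11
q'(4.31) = 0.02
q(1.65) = 0.11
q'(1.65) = -0.02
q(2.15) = 0.11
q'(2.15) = -0.01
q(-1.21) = 0.13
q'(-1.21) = 0.03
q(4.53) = 0.11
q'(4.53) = 0.02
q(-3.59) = 0.10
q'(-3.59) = -0.00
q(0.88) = 0.14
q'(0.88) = -0.04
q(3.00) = 0.10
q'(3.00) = 0.00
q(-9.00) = 0.10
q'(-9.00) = 0.00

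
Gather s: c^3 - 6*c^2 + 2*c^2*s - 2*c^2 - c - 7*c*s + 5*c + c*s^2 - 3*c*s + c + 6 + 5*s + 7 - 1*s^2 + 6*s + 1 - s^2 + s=c^3 - 8*c^2 + 5*c + s^2*(c - 2) + s*(2*c^2 - 10*c + 12) + 14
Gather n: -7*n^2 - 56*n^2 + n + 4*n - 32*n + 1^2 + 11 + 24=-63*n^2 - 27*n + 36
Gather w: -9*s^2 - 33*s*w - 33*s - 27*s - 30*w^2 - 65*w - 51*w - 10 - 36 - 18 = -9*s^2 - 60*s - 30*w^2 + w*(-33*s - 116) - 64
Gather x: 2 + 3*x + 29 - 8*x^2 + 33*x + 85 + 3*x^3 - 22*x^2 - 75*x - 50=3*x^3 - 30*x^2 - 39*x + 66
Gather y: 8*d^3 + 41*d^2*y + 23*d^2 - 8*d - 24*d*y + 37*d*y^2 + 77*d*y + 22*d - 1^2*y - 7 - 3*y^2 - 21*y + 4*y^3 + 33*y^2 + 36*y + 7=8*d^3 + 23*d^2 + 14*d + 4*y^3 + y^2*(37*d + 30) + y*(41*d^2 + 53*d + 14)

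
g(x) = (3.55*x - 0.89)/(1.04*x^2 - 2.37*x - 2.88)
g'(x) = (2.37 - 2.08*x)*(3.55*x - 0.89)/(1.04*x^2 - 2.37*x - 2.88)^2 + 3.55/(1.04*x^2 - 2.37*x - 2.88)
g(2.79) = -6.45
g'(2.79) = -18.40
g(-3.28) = -0.78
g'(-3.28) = -0.22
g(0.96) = -0.60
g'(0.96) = -0.79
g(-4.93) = -0.54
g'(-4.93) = -0.10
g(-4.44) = -0.59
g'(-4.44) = -0.12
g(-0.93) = -18.75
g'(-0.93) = -345.00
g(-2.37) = -1.08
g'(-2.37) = -0.51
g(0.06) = 0.22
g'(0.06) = -1.34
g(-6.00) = -0.45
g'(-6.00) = -0.07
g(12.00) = 0.35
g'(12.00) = -0.04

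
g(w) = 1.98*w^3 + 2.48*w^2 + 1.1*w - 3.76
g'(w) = 5.94*w^2 + 4.96*w + 1.1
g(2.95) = 71.90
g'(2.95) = 67.42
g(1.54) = 11.05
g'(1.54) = 22.83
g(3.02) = 76.72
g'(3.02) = 70.25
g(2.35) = 38.22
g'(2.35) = 45.56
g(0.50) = -2.34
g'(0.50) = 5.06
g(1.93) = 21.84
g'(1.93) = 32.80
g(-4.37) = -126.44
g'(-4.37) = 92.86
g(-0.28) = -3.92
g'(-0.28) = 0.18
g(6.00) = 519.80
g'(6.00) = 244.70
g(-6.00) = -348.76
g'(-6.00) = 185.18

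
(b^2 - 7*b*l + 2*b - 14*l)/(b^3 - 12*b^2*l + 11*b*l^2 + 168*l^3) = (b + 2)/(b^2 - 5*b*l - 24*l^2)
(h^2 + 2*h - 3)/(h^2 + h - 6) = (h - 1)/(h - 2)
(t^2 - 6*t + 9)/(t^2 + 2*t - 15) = (t - 3)/(t + 5)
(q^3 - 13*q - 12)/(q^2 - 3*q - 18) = (q^2 - 3*q - 4)/(q - 6)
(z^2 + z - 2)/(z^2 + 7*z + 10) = (z - 1)/(z + 5)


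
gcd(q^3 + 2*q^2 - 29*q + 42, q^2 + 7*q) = q + 7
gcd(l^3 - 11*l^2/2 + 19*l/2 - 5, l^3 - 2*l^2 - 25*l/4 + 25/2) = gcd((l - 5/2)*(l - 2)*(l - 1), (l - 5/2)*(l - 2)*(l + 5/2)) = l^2 - 9*l/2 + 5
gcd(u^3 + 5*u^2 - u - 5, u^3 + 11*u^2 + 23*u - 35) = u^2 + 4*u - 5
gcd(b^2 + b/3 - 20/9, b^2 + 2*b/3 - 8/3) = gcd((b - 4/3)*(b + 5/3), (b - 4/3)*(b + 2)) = b - 4/3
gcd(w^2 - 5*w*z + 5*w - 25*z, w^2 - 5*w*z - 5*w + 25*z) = -w + 5*z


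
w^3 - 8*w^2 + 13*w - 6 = (w - 6)*(w - 1)^2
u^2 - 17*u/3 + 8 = (u - 3)*(u - 8/3)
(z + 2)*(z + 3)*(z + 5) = z^3 + 10*z^2 + 31*z + 30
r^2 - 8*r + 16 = (r - 4)^2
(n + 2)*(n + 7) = n^2 + 9*n + 14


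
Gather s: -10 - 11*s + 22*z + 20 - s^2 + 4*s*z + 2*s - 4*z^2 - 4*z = -s^2 + s*(4*z - 9) - 4*z^2 + 18*z + 10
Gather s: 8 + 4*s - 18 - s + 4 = 3*s - 6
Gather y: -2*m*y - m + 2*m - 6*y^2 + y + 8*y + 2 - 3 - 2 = m - 6*y^2 + y*(9 - 2*m) - 3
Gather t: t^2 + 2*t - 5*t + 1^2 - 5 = t^2 - 3*t - 4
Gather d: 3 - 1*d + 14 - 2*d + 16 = 33 - 3*d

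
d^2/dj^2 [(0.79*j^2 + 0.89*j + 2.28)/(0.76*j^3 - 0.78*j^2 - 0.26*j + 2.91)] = (0.912608000000002*j^6 + 3.084384*j^5 + 13.574208*j^4 - 44.971384*j^3 - 7.241292*j^2 - 15.359652*j + 25.38489)/(0.438976*j^9 - 1.351584*j^8 + 0.936624*j^7 + 5.492664*j^6 - 10.670712*j^5 + 1.703052*j^4 + 22.83058*j^3 - 19.225206*j^2 - 6.605118*j + 24.642171)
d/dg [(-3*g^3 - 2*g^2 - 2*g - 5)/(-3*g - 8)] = (18*g^3 + 78*g^2 + 32*g + 1)/(9*g^2 + 48*g + 64)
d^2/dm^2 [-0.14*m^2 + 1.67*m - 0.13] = -0.280000000000000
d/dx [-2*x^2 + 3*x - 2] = 3 - 4*x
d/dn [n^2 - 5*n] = 2*n - 5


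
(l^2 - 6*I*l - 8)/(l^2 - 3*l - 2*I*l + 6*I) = (l - 4*I)/(l - 3)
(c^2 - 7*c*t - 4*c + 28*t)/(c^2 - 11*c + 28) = (c - 7*t)/(c - 7)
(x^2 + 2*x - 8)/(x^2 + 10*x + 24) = (x - 2)/(x + 6)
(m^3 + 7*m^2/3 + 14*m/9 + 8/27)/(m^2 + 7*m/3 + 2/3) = (m^2 + 2*m + 8/9)/(m + 2)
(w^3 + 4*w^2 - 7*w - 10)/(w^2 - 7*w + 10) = (w^2 + 6*w + 5)/(w - 5)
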